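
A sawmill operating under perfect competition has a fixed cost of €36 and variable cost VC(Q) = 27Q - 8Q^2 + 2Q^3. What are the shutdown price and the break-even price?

Shutdown price = €19; break-even price = €33

AVC = 27 - 8Q + 2Q^2; minimized at Q = 2, giving min AVC = €19. That is the shutdown price.
ATC = 36/Q + 27 - 8Q + 2Q^2. Setting dATC/dQ = −36/Q^2 − 8 + 4Q = 0 gives Q = 3 (since 4·3^3 − 8·3^2 = 36).
min ATC = 36/3 + 27 − 8·3 + 2·3^2 = €33. That is the break-even price.
Between these two prices the firm operates at a loss; above €33 it earns a profit.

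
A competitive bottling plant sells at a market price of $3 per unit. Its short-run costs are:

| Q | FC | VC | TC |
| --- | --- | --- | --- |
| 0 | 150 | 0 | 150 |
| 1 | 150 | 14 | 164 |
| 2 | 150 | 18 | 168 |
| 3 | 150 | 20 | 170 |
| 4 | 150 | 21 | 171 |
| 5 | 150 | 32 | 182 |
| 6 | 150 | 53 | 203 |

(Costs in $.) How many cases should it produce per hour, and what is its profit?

Profit at each row (π = 3Q − TC): Q=0: -150; Q=1: -161; Q=2: -162; Q=3: -161; Q=4: -159; Q=5: -167; Q=6: -185.
Profit is highest at Q = 0. Equivalently, the lowest AVC in the table is 21/4 ≈ $5.25 at Q = 4, and P = $3 falls below it — price never covers variable cost, so the firm shuts down and loses only its fixed cost.

Q = 0 (shut down); profit = -$150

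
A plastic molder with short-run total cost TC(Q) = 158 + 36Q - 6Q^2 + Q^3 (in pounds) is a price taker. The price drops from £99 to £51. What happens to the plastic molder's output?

MC = 36 - 12Q + 3Q^2; the shutdown threshold is min AVC = £27 (at Q = 3).
With P = £99 above the shutdown price, P = MC gives Q = 7.
At P = £51 ≥ min AVC, set P = MC: Q = 5. The firm stays open but cuts output.

Output falls from 7 to 5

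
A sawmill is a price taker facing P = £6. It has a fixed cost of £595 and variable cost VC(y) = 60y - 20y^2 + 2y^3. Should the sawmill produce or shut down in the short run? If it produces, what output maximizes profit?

Shut down

Variable cost is VC = 60y - 20y^2 + 2y^3, so AVC = VC/y = 60 - 20y + 2y^2 and MC = dTC/dy = 60 - 40y + 6y^2.
AVC hits its minimum where MC = AVC, at y = 5, giving min AVC = 60 - 20·5 + 2·5^2 = £10.
With P < min AVC (£6 < £10), every unit sold adds to the loss.
Shutting down limits the loss to fixed cost, £595.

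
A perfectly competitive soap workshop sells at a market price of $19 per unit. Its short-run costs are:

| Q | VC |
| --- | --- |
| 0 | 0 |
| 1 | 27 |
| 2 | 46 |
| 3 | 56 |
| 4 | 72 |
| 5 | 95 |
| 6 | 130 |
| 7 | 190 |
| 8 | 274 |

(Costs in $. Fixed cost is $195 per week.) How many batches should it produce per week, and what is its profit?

Compute π = P·Q − TC at each output: Q=0: -195; Q=1: -203; Q=2: -203; Q=3: -194; Q=4: -191; Q=5: -195; Q=6: -211; Q=7: -252; Q=8: -317.
Profit is maximized at Q = 4. AVC there is 72/4 = $18 ≤ P, so producing beats shutting down (which would give -$195).

Q = 4; profit = -$191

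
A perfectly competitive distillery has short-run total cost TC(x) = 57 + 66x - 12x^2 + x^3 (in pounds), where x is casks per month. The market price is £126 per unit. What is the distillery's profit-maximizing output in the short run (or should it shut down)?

Produce at x = 10

Variable cost is VC = 66x - 12x^2 + x^3, so AVC = VC/x = 66 - 12x + x^2 and MC = dTC/dx = 66 - 24x + 3x^2.
AVC is minimized where dAVC/dx = -12 + 2x = 0, at x = 6; min AVC = 66 - 12·6 + 6^2 = £30.
Because £126 ≥ £30, revenue can cover variable cost; the firm operates.
P = MC gives -60 - 24x + 3x^2 = 0, with roots -2 and 10. Take the larger (rising MC): x* = 10.
Check: AVC at x = 10 is £46 ≤ P, so revenue covers variable cost.
Profit = P·x − TC = 126·10 − 517 = £743.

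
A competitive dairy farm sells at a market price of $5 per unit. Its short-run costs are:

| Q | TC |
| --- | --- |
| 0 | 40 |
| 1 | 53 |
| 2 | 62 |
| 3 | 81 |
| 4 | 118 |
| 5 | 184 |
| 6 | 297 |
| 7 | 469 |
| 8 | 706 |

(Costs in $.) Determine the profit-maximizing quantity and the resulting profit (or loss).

Profit at each row (π = 5Q − TC): Q=0: -40; Q=1: -48; Q=2: -52; Q=3: -66; Q=4: -98; Q=5: -159; Q=6: -267; Q=7: -434; Q=8: -666.
Profit is highest at Q = 0. Equivalently, the lowest AVC in the table is 22/2 ≈ $11 at Q = 2, and P = $5 falls below it — price never covers variable cost, so the firm shuts down and loses only its fixed cost.

Q = 0 (shut down); profit = -$40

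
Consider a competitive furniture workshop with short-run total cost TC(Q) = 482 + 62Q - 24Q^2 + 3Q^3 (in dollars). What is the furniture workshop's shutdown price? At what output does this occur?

$14 per unit, at Q = 4

Short-run supply begins at min AVC. From VC = 62Q - 24Q^2 + 3Q^3, AVC = 62 - 24Q + 3Q^2.
At the minimum of AVC, MC = AVC. MC = 62 - 48Q + 9Q^2; setting MC = AVC gives 6Q^2 - 24Q = 0, so Q = 4. min AVC = 14.
For P < $14 the firm produces nothing.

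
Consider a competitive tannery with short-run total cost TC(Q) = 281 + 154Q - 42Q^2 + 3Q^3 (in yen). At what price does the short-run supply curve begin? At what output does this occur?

¥7 per unit, at Q = 7

The shutdown price is the minimum of AVC. VC = 154Q - 42Q^2 + 3Q^3, so AVC = 154 - 42Q + 3Q^2.
dAVC/dQ = -42 + 6Q = 0 gives Q = 7. min AVC = 154 - 42·7 + 3·7^2 = 7.
So the shutdown price is ¥7.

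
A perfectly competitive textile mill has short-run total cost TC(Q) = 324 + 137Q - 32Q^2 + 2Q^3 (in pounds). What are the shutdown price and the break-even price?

Shutdown price = min AVC. AVC = 137 - 32Q + 2Q^2, with vertex at Q = 8 and minimum £9.
ATC = 324/Q + 137 - 32Q + 2Q^2. Setting dATC/dQ = −324/Q^2 − 32 + 4Q = 0 gives Q = 9 (since 4·9^3 − 32·9^2 = 324).
min ATC = 324/9 + 137 − 32·9 + 2·9^2 = £47. That is the break-even price.
Between these two prices the firm operates at a loss; above £47 it earns a profit.

Shutdown price = £9; break-even price = £47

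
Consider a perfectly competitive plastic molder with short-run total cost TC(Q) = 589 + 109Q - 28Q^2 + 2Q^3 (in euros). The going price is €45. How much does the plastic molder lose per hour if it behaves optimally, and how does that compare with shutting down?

Profit = -€333 at Q = 8

AVC = 109 - 28Q + 2Q^2; min AVC = €11 at Q = 7. Since P = €45 ≥ min AVC, the firm produces.
With MC = 109 - 56Q + 6Q^2, P = MC on the upward-sloping part at Q* = 8.
TR = 45·8 = 360. TC = 589 + 104 = 693. Profit = 360 − 693 = -€333.
By producing, the firm covers all variable cost plus €256 of fixed cost; shutting down would lose the full €589.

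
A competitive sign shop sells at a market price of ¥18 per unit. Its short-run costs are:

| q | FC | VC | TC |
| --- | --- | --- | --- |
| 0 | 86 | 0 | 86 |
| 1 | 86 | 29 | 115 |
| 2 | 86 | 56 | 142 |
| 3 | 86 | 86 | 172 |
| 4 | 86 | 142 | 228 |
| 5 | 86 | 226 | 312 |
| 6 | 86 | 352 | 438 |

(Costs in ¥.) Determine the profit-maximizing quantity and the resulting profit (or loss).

q = 0 (shut down); profit = -¥86

Tabulate TR − TC: q=0: -86; q=1: -97; q=2: -106; q=3: -118; q=4: -156; q=5: -222; q=6: -330.
Profit is highest at q = 0. Equivalently, the lowest AVC in the table is 56/2 ≈ ¥28 at q = 2, and P = ¥18 falls below it — price never covers variable cost, so the firm shuts down and loses only its fixed cost.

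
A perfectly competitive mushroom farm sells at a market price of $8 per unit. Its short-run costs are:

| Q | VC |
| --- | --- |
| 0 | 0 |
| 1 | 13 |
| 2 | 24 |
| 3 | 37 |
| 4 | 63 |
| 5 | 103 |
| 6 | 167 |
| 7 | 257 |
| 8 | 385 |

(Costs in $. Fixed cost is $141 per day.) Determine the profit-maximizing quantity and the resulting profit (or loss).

Q = 0 (shut down); profit = -$141

Tabulate TR − TC: Q=0: -141; Q=1: -146; Q=2: -149; Q=3: -154; Q=4: -172; Q=5: -204; Q=6: -260; Q=7: -342; Q=8: -462.
Profit is highest at Q = 0. Equivalently, the lowest AVC in the table is 24/2 ≈ $12 at Q = 2, and P = $8 falls below it — price never covers variable cost, so the firm shuts down and loses only its fixed cost.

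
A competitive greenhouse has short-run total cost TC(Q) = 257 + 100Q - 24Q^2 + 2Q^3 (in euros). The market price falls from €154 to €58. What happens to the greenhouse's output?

Output falls from 9 to 7

MC = 100 - 48Q + 6Q^2; the shutdown threshold is min AVC = €28 (at Q = 6).
At P = €154 ≥ min AVC, set P = MC on the rising branch: Q = 9.
At P = €58 ≥ min AVC, set P = MC: Q = 7. The firm stays open but cuts output.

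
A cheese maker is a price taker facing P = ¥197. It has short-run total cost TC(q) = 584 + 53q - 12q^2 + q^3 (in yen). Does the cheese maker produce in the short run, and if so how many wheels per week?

From TC, MC = TC'(q) = 53 - 24q + 3q^2 and AVC = VC/q = 53 - 12q + q^2.
AVC hits its minimum where MC = AVC, at q = 6, giving min AVC = 53 - 12·6 + 6^2 = ¥17.
P = ¥197 exceeds min AVC = ¥17, so the firm stays open.
P = MC gives -144 - 24q + 3q^2 = 0, with roots -4 and 12. Take the larger (rising MC): q* = 12.
Check: AVC at q = 12 is ¥53 ≤ P, so revenue covers variable cost.
Profit = P·q − TC = 197·12 − 1220 = ¥1144.

Produce at q = 12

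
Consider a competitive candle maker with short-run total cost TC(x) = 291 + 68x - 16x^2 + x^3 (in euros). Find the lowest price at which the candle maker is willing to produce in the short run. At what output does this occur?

€4 per unit, at x = 8

Short-run supply begins at min AVC. From VC = 68x - 16x^2 + x^3, AVC = 68 - 16x + x^2.
dAVC/dx = -16 + 2x = 0 gives x = 8. min AVC = 68 - 16·8 + 8^2 = 4.
The firm shuts down for any P below €4.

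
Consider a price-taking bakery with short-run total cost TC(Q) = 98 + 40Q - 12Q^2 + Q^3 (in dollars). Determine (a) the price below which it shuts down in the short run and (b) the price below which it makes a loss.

Shutdown price = min AVC. AVC = 40 - 12Q + Q^2, with vertex at Q = 6 and minimum $4.
ATC = 98/Q + 40 - 12Q + Q^2. Setting dATC/dQ = −98/Q^2 − 12 + 2Q = 0 gives Q = 7 (since 2·7^3 − 12·7^2 = 98).
min ATC = 98/7 + 40 − 12·7 + 7^2 = $19. That is the break-even price.
Between these two prices the firm operates at a loss; above $19 it earns a profit.

Shutdown price = $4; break-even price = $19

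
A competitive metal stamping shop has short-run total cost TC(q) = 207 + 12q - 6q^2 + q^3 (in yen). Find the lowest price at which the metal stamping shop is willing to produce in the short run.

¥3 per unit

The shutdown price is the minimum of AVC. VC = 12q - 6q^2 + q^3, so AVC = 12 - 6q + q^2.
At the minimum of AVC, MC = AVC. MC = 12 - 12q + 3q^2; setting MC = AVC gives 2q^2 - 6q = 0, so q = 3. min AVC = 3.
So the shutdown price is ¥3.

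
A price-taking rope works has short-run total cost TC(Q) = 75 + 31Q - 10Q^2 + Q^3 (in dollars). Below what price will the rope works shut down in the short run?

Short-run supply begins at min AVC. From VC = 31Q - 10Q^2 + Q^3, AVC = 31 - 10Q + Q^2.
dAVC/dQ = -10 + 2Q = 0 gives Q = 5. min AVC = 31 - 10·5 + 5^2 = 6.
The firm shuts down for any P below $6.

$6 per unit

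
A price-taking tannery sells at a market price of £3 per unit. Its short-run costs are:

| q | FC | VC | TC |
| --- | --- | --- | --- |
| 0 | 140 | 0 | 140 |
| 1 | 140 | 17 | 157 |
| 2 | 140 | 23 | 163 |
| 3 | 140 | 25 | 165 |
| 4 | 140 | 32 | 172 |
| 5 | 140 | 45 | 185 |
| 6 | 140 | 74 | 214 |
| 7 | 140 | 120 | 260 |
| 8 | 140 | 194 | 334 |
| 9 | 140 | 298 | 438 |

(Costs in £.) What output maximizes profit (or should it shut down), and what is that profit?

q = 0 (shut down); profit = -£140

Compute π = P·q − TC at each output: q=0: -140; q=1: -154; q=2: -157; q=3: -156; q=4: -160; q=5: -170; q=6: -196; q=7: -239; q=8: -310; q=9: -411.
Profit is highest at q = 0. Equivalently, the lowest AVC in the table is 32/4 ≈ £8 at q = 4, and P = £3 falls below it — price never covers variable cost, so the firm shuts down and loses only its fixed cost.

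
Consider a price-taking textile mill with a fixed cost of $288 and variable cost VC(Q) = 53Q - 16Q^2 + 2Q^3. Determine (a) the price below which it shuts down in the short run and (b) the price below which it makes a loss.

Shutdown price = min AVC. AVC = 53 - 16Q + 2Q^2, with vertex at Q = 4 and minimum $21.
ATC = 288/Q + 53 - 16Q + 2Q^2. Setting dATC/dQ = −288/Q^2 − 16 + 4Q = 0 gives Q = 6 (since 4·6^3 − 16·6^2 = 288).
min ATC = 288/6 + 53 − 16·6 + 2·6^2 = $77. That is the break-even price.
Between these two prices the firm operates at a loss; above $77 it earns a profit.

Shutdown price = $21; break-even price = $77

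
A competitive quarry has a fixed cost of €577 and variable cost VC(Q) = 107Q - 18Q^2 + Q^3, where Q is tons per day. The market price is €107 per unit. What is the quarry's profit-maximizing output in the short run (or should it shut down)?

Produce at Q = 12

Strip out fixed cost: VC = 107Q - 18Q^2 + Q^3. Then AVC = 107 - 18Q + Q^2 and MC = 107 - 36Q + 3Q^2.
AVC is minimized where dAVC/dQ = -18 + 2Q = 0, at Q = 9; min AVC = 107 - 18·9 + 9^2 = €26.
Since P = €107 ≥ min AVC = €26, price covers variable cost and the firm should produce.
P = MC gives -36Q + 3Q^2 = 0, with roots 0 and 12. Take the larger (rising MC): Q* = 12.
Check: AVC at Q = 12 is €35 ≤ P, so revenue covers variable cost.
Profit = P·Q − TC = 107·12 − 997 = €287.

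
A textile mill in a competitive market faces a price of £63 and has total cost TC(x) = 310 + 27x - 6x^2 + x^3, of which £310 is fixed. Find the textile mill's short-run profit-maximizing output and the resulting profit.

AVC = 27 - 6x + x^2; min AVC = £18 at x = 3. Since P = £63 ≥ min AVC, the firm produces.
MC = 27 - 12x + 3x^2. Setting P = MC and taking the root on the rising branch gives x* = 6.
TR = 63·6 = 378. TC = 310 + 162 = 472. Profit = 378 − 472 = -£94.
By producing, the firm covers all variable cost plus £216 of fixed cost; shutting down would lose the full £310.

Profit = -£94 at x = 6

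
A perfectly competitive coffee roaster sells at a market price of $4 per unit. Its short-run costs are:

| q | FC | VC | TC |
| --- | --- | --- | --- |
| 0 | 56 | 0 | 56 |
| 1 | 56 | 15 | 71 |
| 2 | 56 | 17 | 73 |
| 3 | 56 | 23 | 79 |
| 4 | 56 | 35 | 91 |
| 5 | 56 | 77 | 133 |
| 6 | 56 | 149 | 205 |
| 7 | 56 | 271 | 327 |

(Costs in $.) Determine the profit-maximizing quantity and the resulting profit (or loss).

Compute π = P·q − TC at each output: q=0: -56; q=1: -67; q=2: -65; q=3: -67; q=4: -75; q=5: -113; q=6: -181; q=7: -299.
Profit is highest at q = 0. Equivalently, the lowest AVC in the table is 23/3 ≈ $7.67 at q = 3, and P = $4 falls below it — price never covers variable cost, so the firm shuts down and loses only its fixed cost.

q = 0 (shut down); profit = -$56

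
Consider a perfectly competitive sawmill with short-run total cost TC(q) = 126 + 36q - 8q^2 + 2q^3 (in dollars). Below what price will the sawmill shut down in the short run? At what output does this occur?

$28 per unit, at q = 2

The firm shuts down when price falls below the minimum of average variable cost. AVC = VC/q = 36 - 8q + 2q^2.
At the minimum of AVC, MC = AVC. MC = 36 - 16q + 6q^2; setting MC = AVC gives 4q^2 - 8q = 0, so q = 2. min AVC = 28.
So the shutdown price is $28.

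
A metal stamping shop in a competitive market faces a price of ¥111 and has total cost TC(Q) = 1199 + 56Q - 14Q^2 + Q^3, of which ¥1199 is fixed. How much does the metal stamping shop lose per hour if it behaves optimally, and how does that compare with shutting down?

Profit = -¥231 at Q = 11

AVC = 56 - 14Q + Q^2; min AVC = ¥7 at Q = 7. Since P = ¥111 ≥ min AVC, the firm produces.
MC = 56 - 28Q + 3Q^2. Setting P = MC and taking the root on the rising branch gives Q* = 11.
TR = 111·11 = 1221. TC = 1199 + 253 = 1452. Profit = 1221 − 1452 = -¥231.
That loss of ¥231 beats the ¥1199 the firm would lose by shutting down; producing recovers ¥968 of fixed cost.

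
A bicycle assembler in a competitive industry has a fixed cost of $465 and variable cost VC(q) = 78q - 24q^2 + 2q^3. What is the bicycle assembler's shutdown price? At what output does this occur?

$6 per unit, at q = 6

Short-run supply begins at min AVC. From VC = 78q - 24q^2 + 2q^3, AVC = 78 - 24q + 2q^2.
At the minimum of AVC, MC = AVC. MC = 78 - 48q + 6q^2; setting MC = AVC gives 4q^2 - 24q = 0, so q = 6. min AVC = 6.
The firm shuts down for any P below $6.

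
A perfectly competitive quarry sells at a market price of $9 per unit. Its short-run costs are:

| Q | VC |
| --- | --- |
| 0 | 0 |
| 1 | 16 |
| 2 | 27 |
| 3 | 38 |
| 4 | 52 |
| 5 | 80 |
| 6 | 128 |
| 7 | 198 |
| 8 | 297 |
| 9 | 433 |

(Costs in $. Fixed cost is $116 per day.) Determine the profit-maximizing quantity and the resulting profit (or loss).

Q = 0 (shut down); profit = -$116

Tabulate TR − TC: Q=0: -116; Q=1: -123; Q=2: -125; Q=3: -127; Q=4: -132; Q=5: -151; Q=6: -190; Q=7: -251; Q=8: -341; Q=9: -468.
Profit is highest at Q = 0. Equivalently, the lowest AVC in the table is 38/3 ≈ $12.67 at Q = 3, and P = $9 falls below it — price never covers variable cost, so the firm shuts down and loses only its fixed cost.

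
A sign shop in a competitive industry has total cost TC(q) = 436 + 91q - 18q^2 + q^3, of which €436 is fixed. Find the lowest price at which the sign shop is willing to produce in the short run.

€10 per unit

The shutdown price is the minimum of AVC. VC = 91q - 18q^2 + q^3, so AVC = 91 - 18q + q^2.
At the minimum of AVC, MC = AVC. MC = 91 - 36q + 3q^2; setting MC = AVC gives 2q^2 - 18q = 0, so q = 9. min AVC = 10.
So the shutdown price is €10.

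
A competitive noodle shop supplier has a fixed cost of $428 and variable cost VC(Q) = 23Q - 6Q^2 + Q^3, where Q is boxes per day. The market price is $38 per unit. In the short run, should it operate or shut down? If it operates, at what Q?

Produce at Q = 5

From TC, MC = TC'(Q) = 23 - 12Q + 3Q^2 and AVC = VC/Q = 23 - 6Q + Q^2.
AVC is minimized where dAVC/dQ = -6 + 2Q = 0, at Q = 3; min AVC = 23 - 6·3 + 3^2 = $14.
Because $38 ≥ $14, revenue can cover variable cost; the firm operates.
Solving P = MC: -15 - 12Q + 3Q^2 = 0 ⇒ Q = -1 or 5. On the upward-sloping branch, Q* = 5.
Check: AVC at Q = 5 is $18 ≤ P, so revenue covers variable cost.
Profit = P·Q − TC = 38·5 − 518 = -$328, a loss, but smaller than the $428 fixed cost the firm would lose by shutting down.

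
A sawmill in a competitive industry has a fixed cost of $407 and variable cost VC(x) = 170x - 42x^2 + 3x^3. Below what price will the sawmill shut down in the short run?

The shutdown price is the minimum of AVC. VC = 170x - 42x^2 + 3x^3, so AVC = 170 - 42x + 3x^2.
At the minimum of AVC, MC = AVC. MC = 170 - 84x + 9x^2; setting MC = AVC gives 6x^2 - 42x = 0, so x = 7. min AVC = 23.
The firm shuts down for any P below $23.

$23 per unit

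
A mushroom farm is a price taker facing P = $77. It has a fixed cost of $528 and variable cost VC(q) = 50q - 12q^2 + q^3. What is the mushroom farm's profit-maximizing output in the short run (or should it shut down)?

Variable cost is VC = 50q - 12q^2 + q^3, so AVC = VC/q = 50 - 12q + q^2 and MC = dTC/dq = 50 - 24q + 3q^2.
AVC hits its minimum where MC = AVC, at q = 6, giving min AVC = 50 - 12·6 + 6^2 = $14.
P = $77 exceeds min AVC = $14, so the firm stays open.
P = MC gives -27 - 24q + 3q^2 = 0, with roots -1 and 9. Take the larger (rising MC): q* = 9.
Check: AVC at q = 9 is $23 ≤ P, so revenue covers variable cost.
Profit = P·q − TC = 77·9 − 735 = -$42, a loss, but smaller than the $528 fixed cost the firm would lose by shutting down.

Produce at q = 9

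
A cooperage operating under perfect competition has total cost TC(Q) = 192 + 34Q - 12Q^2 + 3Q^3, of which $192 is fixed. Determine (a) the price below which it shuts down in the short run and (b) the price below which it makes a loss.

Shutdown price = $22; break-even price = $82

Shutdown price = min AVC. AVC = 34 - 12Q + 3Q^2, with vertex at Q = 2 and minimum $22.
ATC = 192/Q + 34 - 12Q + 3Q^2. Setting dATC/dQ = −192/Q^2 − 12 + 6Q = 0 gives Q = 4 (since 6·4^3 − 12·4^2 = 192).
min ATC = 192/4 + 34 − 12·4 + 3·4^2 = $82. That is the break-even price.
For $22 ≤ P < $82 the firm produces at a loss; below $22 it shuts down.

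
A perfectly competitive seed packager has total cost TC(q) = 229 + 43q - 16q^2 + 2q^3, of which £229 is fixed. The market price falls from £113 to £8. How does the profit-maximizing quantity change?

AVC = 43 - 16q + 2q^2, minimized at q = 4 where min AVC = £11. MC = 43 - 32q + 6q^2.
With P = £113 above the shutdown price, P = MC gives q = 7.
At P = £8 < min AVC = £11, price no longer covers variable cost at any output, so the firm shuts down: q = 0.

Output falls from 7 to 0 (the firm shuts down)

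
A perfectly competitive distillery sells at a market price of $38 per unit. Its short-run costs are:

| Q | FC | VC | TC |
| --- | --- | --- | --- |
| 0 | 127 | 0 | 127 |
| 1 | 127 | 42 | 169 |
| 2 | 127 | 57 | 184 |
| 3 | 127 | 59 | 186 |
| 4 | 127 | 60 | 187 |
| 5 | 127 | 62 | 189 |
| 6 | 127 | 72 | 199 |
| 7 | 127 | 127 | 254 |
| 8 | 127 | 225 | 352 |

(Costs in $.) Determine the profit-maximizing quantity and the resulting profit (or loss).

Q = 6; profit = $29

Compute π = P·Q − TC at each output: Q=0: -127; Q=1: -131; Q=2: -108; Q=3: -72; Q=4: -35; Q=5: 1; Q=6: 29; Q=7: 12; Q=8: -48.
Profit is maximized at Q = 6. AVC there is 72/6 = $12 ≤ P, so producing beats shutting down (which would give -$127).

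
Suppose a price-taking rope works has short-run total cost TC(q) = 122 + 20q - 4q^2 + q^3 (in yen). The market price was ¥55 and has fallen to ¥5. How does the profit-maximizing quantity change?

MC = 20 - 8q + 3q^2; the shutdown threshold is min AVC = ¥16 (at q = 2).
With P = ¥55 above the shutdown price, P = MC gives q = 5.
At P = ¥5 < min AVC = ¥16, price no longer covers variable cost at any output, so the firm shuts down: q = 0.

Output falls from 5 to 0 (the firm shuts down)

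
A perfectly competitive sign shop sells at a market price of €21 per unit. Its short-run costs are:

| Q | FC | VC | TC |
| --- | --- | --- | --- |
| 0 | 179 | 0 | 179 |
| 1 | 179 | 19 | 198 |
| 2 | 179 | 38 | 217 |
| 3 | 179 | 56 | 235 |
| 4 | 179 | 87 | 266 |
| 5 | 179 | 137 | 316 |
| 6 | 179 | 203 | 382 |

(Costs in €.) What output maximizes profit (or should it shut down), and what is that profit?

Tabulate TR − TC: Q=0: -179; Q=1: -177; Q=2: -175; Q=3: -172; Q=4: -182; Q=5: -211; Q=6: -256.
Profit is maximized at Q = 3. AVC there is 56/3 = €18.67 ≤ P, so producing beats shutting down (which would give -€179).

Q = 3; profit = -€172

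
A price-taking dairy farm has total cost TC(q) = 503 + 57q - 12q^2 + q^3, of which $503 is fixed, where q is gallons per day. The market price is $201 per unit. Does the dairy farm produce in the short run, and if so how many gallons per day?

Strip out fixed cost: VC = 57q - 12q^2 + q^3. Then AVC = 57 - 12q + q^2 and MC = 57 - 24q + 3q^2.
AVC is minimized where dAVC/dq = -12 + 2q = 0, at q = 6; min AVC = 57 - 12·6 + 6^2 = $21.
Because $201 ≥ $21, revenue can cover variable cost; the firm operates.
Solving P = MC: -144 - 24q + 3q^2 = 0 ⇒ q = -4 or 12. On the upward-sloping branch, q* = 12.
Check: AVC at q = 12 is $57 ≤ P, so revenue covers variable cost.
Profit = P·q − TC = 201·12 − 1187 = $1225.

Produce at q = 12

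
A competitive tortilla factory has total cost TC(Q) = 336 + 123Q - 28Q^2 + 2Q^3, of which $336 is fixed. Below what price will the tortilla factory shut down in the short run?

The firm shuts down when price falls below the minimum of average variable cost. AVC = VC/Q = 123 - 28Q + 2Q^2.
At the minimum of AVC, MC = AVC. MC = 123 - 56Q + 6Q^2; setting MC = AVC gives 4Q^2 - 28Q = 0, so Q = 7. min AVC = 25.
So the shutdown price is $25.

$25 per unit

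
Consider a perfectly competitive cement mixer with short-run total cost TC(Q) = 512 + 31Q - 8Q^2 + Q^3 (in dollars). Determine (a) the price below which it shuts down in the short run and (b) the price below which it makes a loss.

Shutdown price = min AVC. AVC = 31 - 8Q + Q^2, with vertex at Q = 4 and minimum $15.
ATC = 512/Q + 31 - 8Q + Q^2. Setting dATC/dQ = −512/Q^2 − 8 + 2Q = 0 gives Q = 8 (since 2·8^3 − 8·8^2 = 512).
min ATC = 512/8 + 31 − 8·8 + 8^2 = $95. That is the break-even price.
Between these two prices the firm operates at a loss; above $95 it earns a profit.

Shutdown price = $15; break-even price = $95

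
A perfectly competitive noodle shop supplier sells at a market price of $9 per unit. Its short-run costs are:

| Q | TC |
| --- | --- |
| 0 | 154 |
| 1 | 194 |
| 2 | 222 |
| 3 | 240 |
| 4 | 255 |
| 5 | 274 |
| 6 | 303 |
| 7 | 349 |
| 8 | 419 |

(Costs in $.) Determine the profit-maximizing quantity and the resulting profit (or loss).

Q = 0 (shut down); profit = -$154

Compute π = P·Q − TC at each output: Q=0: -154; Q=1: -185; Q=2: -204; Q=3: -213; Q=4: -219; Q=5: -229; Q=6: -249; Q=7: -286; Q=8: -347.
Profit is highest at Q = 0. Equivalently, the lowest AVC in the table is 120/5 ≈ $24 at Q = 5, and P = $9 falls below it — price never covers variable cost, so the firm shuts down and loses only its fixed cost.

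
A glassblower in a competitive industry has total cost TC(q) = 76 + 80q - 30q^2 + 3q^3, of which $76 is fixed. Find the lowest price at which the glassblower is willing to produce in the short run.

$5 per unit

The shutdown price is the minimum of AVC. VC = 80q - 30q^2 + 3q^3, so AVC = 80 - 30q + 3q^2.
At the minimum of AVC, MC = AVC. MC = 80 - 60q + 9q^2; setting MC = AVC gives 6q^2 - 30q = 0, so q = 5. min AVC = 5.
For P < $5 the firm produces nothing.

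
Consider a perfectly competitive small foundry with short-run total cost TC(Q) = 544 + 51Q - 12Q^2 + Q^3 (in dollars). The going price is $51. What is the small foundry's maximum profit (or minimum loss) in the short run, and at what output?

Profit = -$288 at Q = 8

AVC = 51 - 12Q + Q^2; min AVC = $15 at Q = 6. Since P = $51 ≥ min AVC, the firm produces.
MC = 51 - 24Q + 3Q^2. Setting P = MC and taking the root on the rising branch gives Q* = 8.
TR = 51·8 = 408. TC = 544 + 152 = 696. Profit = 408 − 696 = -$288.
By producing, the firm covers all variable cost plus $256 of fixed cost; shutting down would lose the full $544.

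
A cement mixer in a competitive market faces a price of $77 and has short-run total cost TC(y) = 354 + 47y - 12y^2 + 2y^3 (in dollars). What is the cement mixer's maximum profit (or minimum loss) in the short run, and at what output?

Profit = -$154 at y = 5

AVC = 47 - 12y + 2y^2; min AVC = $29 at y = 3. Since P = $77 ≥ min AVC, the firm produces.
With MC = 47 - 24y + 6y^2, P = MC on the upward-sloping part at y* = 5.
TR = 77·5 = 385. TC = 354 + 185 = 539. Profit = 385 − 539 = -$154.
Shutting down would mean losing the fixed cost of $354, so operating at a loss of $154 is better by $200.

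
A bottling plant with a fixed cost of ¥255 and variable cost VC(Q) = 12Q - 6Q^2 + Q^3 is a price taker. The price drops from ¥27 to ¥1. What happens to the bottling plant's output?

Output falls from 5 to 0 (the firm shuts down)

MC = 12 - 12Q + 3Q^2; the shutdown threshold is min AVC = ¥3 (at Q = 3).
With P = ¥27 above the shutdown price, P = MC gives Q = 5.
At P = ¥1 < min AVC = ¥3, price no longer covers variable cost at any output, so the firm shuts down: Q = 0.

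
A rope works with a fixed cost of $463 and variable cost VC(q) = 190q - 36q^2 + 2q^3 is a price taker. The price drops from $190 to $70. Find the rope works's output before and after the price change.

Output falls from 12 to 10

AVC = 190 - 36q + 2q^2, minimized at q = 9 where min AVC = $28. MC = 190 - 72q + 6q^2.
At P = $190 ≥ min AVC, set P = MC on the rising branch: q = 12.
At P = $70 ≥ min AVC, set P = MC: q = 10. The firm stays open but cuts output.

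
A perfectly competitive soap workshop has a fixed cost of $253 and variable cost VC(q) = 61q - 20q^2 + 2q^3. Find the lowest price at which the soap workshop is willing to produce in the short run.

The shutdown price is the minimum of AVC. VC = 61q - 20q^2 + 2q^3, so AVC = 61 - 20q + 2q^2.
At the minimum of AVC, MC = AVC. MC = 61 - 40q + 6q^2; setting MC = AVC gives 4q^2 - 20q = 0, so q = 5. min AVC = 11.
For P < $11 the firm produces nothing.

$11 per unit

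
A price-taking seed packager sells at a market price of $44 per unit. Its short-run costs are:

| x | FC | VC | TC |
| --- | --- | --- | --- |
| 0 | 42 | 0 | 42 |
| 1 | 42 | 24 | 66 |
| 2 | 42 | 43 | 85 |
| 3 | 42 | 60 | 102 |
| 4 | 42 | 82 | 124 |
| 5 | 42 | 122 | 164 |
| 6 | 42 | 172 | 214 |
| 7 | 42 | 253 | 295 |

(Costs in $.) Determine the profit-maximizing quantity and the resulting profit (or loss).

x = 5; profit = $56

Profit at each row (π = 44x − TC): x=0: -42; x=1: -22; x=2: 3; x=3: 30; x=4: 52; x=5: 56; x=6: 50; x=7: 13.
Profit is maximized at x = 5. AVC there is 122/5 = $24.40 ≤ P, so producing beats shutting down (which would give -$42).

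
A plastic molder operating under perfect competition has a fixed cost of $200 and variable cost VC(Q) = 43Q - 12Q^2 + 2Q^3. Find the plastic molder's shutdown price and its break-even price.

Shutdown price = $25; break-even price = $73

AVC = 43 - 12Q + 2Q^2; minimized at Q = 3, giving min AVC = $25. That is the shutdown price.
ATC = 200/Q + 43 - 12Q + 2Q^2. Setting dATC/dQ = −200/Q^2 − 12 + 4Q = 0 gives Q = 5 (since 4·5^3 − 12·5^2 = 200).
min ATC = 200/5 + 43 − 12·5 + 2·5^2 = $73. That is the break-even price.
Between these two prices the firm operates at a loss; above $73 it earns a profit.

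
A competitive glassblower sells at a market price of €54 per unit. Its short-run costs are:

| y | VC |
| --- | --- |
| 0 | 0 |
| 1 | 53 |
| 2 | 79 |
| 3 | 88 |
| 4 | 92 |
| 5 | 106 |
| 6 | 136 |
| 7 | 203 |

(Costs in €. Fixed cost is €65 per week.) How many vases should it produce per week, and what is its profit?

Profit at each row (π = 54y − TC): y=0: -65; y=1: -64; y=2: -36; y=3: 9; y=4: 59; y=5: 99; y=6: 123; y=7: 110.
Profit is maximized at y = 6. AVC there is 136/6 = €22.67 ≤ P, so producing beats shutting down (which would give -€65).

y = 6; profit = €123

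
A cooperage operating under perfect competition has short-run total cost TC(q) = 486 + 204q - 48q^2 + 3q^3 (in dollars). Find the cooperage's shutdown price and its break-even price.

Shutdown price = $12; break-even price = $69

AVC = 204 - 48q + 3q^2; minimized at q = 8, giving min AVC = $12. That is the shutdown price.
ATC = 486/q + 204 - 48q + 3q^2. Setting dATC/dq = −486/q^2 − 48 + 6q = 0 gives q = 9 (since 6·9^3 − 48·9^2 = 486).
min ATC = 486/9 + 204 − 48·9 + 3·9^2 = $69. That is the break-even price.
For $12 ≤ P < $69 the firm produces at a loss; below $12 it shuts down.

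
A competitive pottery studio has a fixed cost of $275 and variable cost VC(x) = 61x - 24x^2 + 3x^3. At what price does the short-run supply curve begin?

$13 per unit

The shutdown price is the minimum of AVC. VC = 61x - 24x^2 + 3x^3, so AVC = 61 - 24x + 3x^2.
At the minimum of AVC, MC = AVC. MC = 61 - 48x + 9x^2; setting MC = AVC gives 6x^2 - 24x = 0, so x = 4. min AVC = 13.
The firm shuts down for any P below $13.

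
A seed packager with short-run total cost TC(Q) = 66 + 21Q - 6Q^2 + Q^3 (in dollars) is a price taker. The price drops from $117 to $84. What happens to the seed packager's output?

Output falls from 8 to 7

AVC = 21 - 6Q + Q^2, minimized at Q = 3 where min AVC = $12. MC = 21 - 12Q + 3Q^2.
At P = $117 ≥ min AVC, set P = MC on the rising branch: Q = 8.
At P = $84 ≥ min AVC, set P = MC: Q = 7. The firm stays open but cuts output.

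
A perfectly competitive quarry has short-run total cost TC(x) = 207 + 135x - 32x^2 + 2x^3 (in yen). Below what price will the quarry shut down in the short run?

Short-run supply begins at min AVC. From VC = 135x - 32x^2 + 2x^3, AVC = 135 - 32x + 2x^2.
dAVC/dx = -32 + 4x = 0 gives x = 8. min AVC = 135 - 32·8 + 2·8^2 = 7.
For P < ¥7 the firm produces nothing.

¥7 per unit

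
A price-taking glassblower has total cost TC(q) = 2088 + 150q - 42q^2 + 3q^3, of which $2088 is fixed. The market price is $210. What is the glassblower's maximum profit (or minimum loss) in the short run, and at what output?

Profit = -$288 at q = 10

AVC = 150 - 42q + 3q^2; min AVC = $3 at q = 7. Since P = $210 ≥ min AVC, the firm produces.
With MC = 150 - 84q + 9q^2, P = MC on the upward-sloping part at q* = 10.
TR = 210·10 = 2100. TC = 2088 + 300 = 2388. Profit = 2100 − 2388 = -$288.
By producing, the firm covers all variable cost plus $1800 of fixed cost; shutting down would lose the full $2088.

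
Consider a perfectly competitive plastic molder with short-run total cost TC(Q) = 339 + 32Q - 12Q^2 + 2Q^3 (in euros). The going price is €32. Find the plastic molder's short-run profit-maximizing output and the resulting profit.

AVC = 32 - 12Q + 2Q^2 has its minimum €14 at Q = 3; price €32 clears that bar, so the firm operates.
With MC = 32 - 24Q + 6Q^2, P = MC on the upward-sloping part at Q* = 4.
TR = 32·4 = 128. TC = 339 + 64 = 403. Profit = 128 − 403 = -€275.
Shutting down would mean losing the fixed cost of €339, so operating at a loss of €275 is better by €64.

Profit = -€275 at Q = 4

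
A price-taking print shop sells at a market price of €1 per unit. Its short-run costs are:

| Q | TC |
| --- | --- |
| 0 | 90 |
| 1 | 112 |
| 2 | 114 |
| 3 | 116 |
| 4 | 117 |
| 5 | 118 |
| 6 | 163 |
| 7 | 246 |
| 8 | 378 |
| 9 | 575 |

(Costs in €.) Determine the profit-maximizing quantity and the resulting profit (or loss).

Tabulate TR − TC: Q=0: -90; Q=1: -111; Q=2: -112; Q=3: -113; Q=4: -113; Q=5: -113; Q=6: -157; Q=7: -239; Q=8: -370; Q=9: -566.
Profit is highest at Q = 0. Equivalently, the lowest AVC in the table is 28/5 ≈ €5.60 at Q = 5, and P = €1 falls below it — price never covers variable cost, so the firm shuts down and loses only its fixed cost.

Q = 0 (shut down); profit = -€90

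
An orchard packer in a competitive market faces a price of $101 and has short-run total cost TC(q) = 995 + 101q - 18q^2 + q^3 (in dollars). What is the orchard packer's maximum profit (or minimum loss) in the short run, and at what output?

Profit = -$131 at q = 12

AVC = 101 - 18q + q^2 has its minimum $20 at q = 9; price $101 clears that bar, so the firm operates.
With MC = 101 - 36q + 3q^2, P = MC on the upward-sloping part at q* = 12.
TR = 101·12 = 1212. TC = 995 + 348 = 1343. Profit = 1212 − 1343 = -$131.
By producing, the firm covers all variable cost plus $864 of fixed cost; shutting down would lose the full $995.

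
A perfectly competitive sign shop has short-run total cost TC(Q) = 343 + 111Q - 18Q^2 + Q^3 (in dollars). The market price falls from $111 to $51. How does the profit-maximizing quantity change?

Output falls from 12 to 10

MC = 111 - 36Q + 3Q^2; the shutdown threshold is min AVC = $30 (at Q = 9).
With P = $111 above the shutdown price, P = MC gives Q = 12.
At P = $51 ≥ min AVC, set P = MC: Q = 10. The firm stays open but cuts output.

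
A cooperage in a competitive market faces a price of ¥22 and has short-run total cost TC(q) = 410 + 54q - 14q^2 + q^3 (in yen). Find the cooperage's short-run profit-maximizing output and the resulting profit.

AVC = 54 - 14q + q^2 has its minimum ¥5 at q = 7; price ¥22 clears that bar, so the firm operates.
With MC = 54 - 28q + 3q^2, P = MC on the upward-sloping part at q* = 8.
TR = 22·8 = 176. TC = 410 + 48 = 458. Profit = 176 − 458 = -¥282.
Shutting down would mean losing the fixed cost of ¥410, so operating at a loss of ¥282 is better by ¥128.

Profit = -¥282 at q = 8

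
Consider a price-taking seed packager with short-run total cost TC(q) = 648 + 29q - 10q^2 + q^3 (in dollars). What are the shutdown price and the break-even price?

AVC = 29 - 10q + q^2; minimized at q = 5, giving min AVC = $4. That is the shutdown price.
ATC = 648/q + 29 - 10q + q^2. Setting dATC/dq = −648/q^2 − 10 + 2q = 0 gives q = 9 (since 2·9^3 − 10·9^2 = 648).
min ATC = 648/9 + 29 − 10·9 + 9^2 = $92. That is the break-even price.
For $4 ≤ P < $92 the firm produces at a loss; below $4 it shuts down.

Shutdown price = $4; break-even price = $92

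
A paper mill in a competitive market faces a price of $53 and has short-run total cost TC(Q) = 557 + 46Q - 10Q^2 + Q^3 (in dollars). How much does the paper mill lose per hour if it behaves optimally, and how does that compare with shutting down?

AVC = 46 - 10Q + Q^2; min AVC = $21 at Q = 5. Since P = $53 ≥ min AVC, the firm produces.
With MC = 46 - 20Q + 3Q^2, P = MC on the upward-sloping part at Q* = 7.
TR = 53·7 = 371. TC = 557 + 175 = 732. Profit = 371 − 732 = -$361.
By producing, the firm covers all variable cost plus $196 of fixed cost; shutting down would lose the full $557.

Profit = -$361 at Q = 7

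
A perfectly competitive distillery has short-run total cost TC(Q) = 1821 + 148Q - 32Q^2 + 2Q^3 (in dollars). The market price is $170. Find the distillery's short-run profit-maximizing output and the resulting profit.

Profit = -$369 at Q = 11

AVC = 148 - 32Q + 2Q^2; min AVC = $20 at Q = 8. Since P = $170 ≥ min AVC, the firm produces.
With MC = 148 - 64Q + 6Q^2, P = MC on the upward-sloping part at Q* = 11.
TR = 170·11 = 1870. TC = 1821 + 418 = 2239. Profit = 1870 − 2239 = -$369.
Shutting down would mean losing the fixed cost of $1821, so operating at a loss of $369 is better by $1452.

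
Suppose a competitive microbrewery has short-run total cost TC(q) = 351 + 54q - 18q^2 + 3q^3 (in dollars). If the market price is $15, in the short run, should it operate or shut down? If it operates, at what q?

Shut down

From TC, MC = TC'(q) = 54 - 36q + 9q^2 and AVC = VC/q = 54 - 18q + 3q^2.
The AVC parabola has its vertex at q = 18/6 = 3, where AVC = 54 - 18·3 + 3·3^2 = $27.
With P < min AVC ($15 < $27), every unit sold adds to the loss.
The firm minimizes its loss by shutting down and losing only its fixed cost of $351.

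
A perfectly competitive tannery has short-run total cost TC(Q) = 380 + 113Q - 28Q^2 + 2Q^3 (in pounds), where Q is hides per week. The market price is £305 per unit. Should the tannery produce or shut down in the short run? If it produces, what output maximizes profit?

Produce at Q = 12

Variable cost is VC = 113Q - 28Q^2 + 2Q^3, so AVC = VC/Q = 113 - 28Q + 2Q^2 and MC = dTC/dQ = 113 - 56Q + 6Q^2.
AVC hits its minimum where MC = AVC, at Q = 7, giving min AVC = 113 - 28·7 + 2·7^2 = £15.
Since P = £305 ≥ min AVC = £15, price covers variable cost and the firm should produce.
Set P = MC: 305 = 113 - 56Q + 6Q^2 → -192 - 56Q + 6Q^2 = 0. The roots are Q = -8/3 and Q = 12; the profit-maximizing output is on the rising part of MC, so Q* = 12.
Check: AVC at Q = 12 is £65 ≤ P, so revenue covers variable cost.
Profit = P·Q − TC = 305·12 − 1160 = £2500.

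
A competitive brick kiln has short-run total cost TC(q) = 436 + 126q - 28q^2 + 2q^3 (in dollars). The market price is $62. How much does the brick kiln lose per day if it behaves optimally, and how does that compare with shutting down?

AVC = 126 - 28q + 2q^2 has its minimum $28 at q = 7; price $62 clears that bar, so the firm operates.
With MC = 126 - 56q + 6q^2, P = MC on the upward-sloping part at q* = 8.
TR = 62·8 = 496. TC = 436 + 240 = 676. Profit = 496 − 676 = -$180.
Shutting down would mean losing the fixed cost of $436, so operating at a loss of $180 is better by $256.

Profit = -$180 at q = 8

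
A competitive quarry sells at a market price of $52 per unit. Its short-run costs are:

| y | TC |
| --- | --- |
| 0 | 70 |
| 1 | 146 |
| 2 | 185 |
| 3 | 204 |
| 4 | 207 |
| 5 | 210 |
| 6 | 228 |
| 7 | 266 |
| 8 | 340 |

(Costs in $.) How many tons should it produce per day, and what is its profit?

y = 7; profit = $98

Tabulate TR − TC: y=0: -70; y=1: -94; y=2: -81; y=3: -48; y=4: 1; y=5: 50; y=6: 84; y=7: 98; y=8: 76.
Profit is maximized at y = 7. AVC there is 196/7 = $28 ≤ P, so producing beats shutting down (which would give -$70).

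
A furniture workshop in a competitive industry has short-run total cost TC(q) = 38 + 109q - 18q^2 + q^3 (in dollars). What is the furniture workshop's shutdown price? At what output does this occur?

$28 per unit, at q = 9

The firm shuts down when price falls below the minimum of average variable cost. AVC = VC/q = 109 - 18q + q^2.
dAVC/dq = -18 + 2q = 0 gives q = 9. min AVC = 109 - 18·9 + 9^2 = 28.
For P < $28 the firm produces nothing.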